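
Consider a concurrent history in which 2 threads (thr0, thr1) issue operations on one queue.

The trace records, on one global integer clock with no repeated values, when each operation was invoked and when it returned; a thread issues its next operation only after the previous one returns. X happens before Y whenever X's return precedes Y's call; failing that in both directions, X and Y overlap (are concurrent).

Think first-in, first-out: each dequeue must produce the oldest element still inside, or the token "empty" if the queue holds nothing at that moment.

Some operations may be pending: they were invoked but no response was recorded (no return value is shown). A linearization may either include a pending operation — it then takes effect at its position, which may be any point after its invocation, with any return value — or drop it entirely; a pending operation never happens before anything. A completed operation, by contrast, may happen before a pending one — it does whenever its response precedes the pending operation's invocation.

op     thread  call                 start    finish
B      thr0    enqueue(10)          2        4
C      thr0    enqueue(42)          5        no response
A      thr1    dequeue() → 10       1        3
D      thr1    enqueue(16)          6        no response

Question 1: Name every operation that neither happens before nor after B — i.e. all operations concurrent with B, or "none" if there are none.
Answer: A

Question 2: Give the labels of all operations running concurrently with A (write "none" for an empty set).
Answer: B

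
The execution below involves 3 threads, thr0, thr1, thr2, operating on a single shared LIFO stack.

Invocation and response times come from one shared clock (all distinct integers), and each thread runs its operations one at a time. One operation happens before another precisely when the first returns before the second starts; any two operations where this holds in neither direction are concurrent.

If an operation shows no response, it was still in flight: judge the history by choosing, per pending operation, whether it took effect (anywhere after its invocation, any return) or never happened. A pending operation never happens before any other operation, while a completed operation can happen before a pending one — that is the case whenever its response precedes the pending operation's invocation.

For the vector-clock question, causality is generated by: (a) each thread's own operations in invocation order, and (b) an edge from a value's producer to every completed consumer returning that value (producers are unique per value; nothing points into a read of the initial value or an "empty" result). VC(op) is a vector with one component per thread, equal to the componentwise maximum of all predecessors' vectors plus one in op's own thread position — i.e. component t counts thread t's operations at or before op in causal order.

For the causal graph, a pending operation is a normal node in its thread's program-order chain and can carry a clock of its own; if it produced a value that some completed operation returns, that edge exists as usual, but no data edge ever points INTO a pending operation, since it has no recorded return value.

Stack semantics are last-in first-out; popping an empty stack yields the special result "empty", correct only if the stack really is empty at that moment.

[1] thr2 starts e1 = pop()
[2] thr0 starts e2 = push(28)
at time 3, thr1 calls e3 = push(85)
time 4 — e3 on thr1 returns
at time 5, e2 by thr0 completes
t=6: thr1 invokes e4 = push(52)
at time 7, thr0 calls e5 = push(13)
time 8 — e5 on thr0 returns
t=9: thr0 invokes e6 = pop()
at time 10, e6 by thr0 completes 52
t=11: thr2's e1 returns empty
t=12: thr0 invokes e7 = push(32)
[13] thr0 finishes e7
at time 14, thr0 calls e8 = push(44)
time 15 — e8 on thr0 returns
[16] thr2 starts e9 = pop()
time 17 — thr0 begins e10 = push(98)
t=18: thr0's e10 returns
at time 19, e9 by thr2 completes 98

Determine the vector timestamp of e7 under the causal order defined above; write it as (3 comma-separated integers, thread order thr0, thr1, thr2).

e1 (invocation 1): nothing precedes it; thr2's component alone gives (0, 0, 1)
e3 (invocation 3): nothing precedes it; thr1's component alone gives (0, 1, 0)
e2 (invocation 2): nothing precedes it; thr0's component alone gives (1, 0, 0)
e4, invoked 6, takes VC(e3)=(0, 1, 0) under max, adds 1 for thr1 → (0, 2, 0)
e5, invoked 7, takes VC(e2)=(1, 0, 0) under max, adds 1 for thr0 → (2, 0, 0)
e6, invoked 9, takes VC(e4)=(0, 2, 0), VC(e5)=(2, 0, 0) under max, adds 1 for thr0 → (3, 2, 0)
e7, invoked 12, takes VC(e6)=(3, 2, 0) under max, adds 1 for thr0 → (4, 2, 0)
e8, invoked 14, takes VC(e7)=(4, 2, 0) under max, adds 1 for thr0 → (5, 2, 0)
e10, invoked 17, takes VC(e8)=(5, 2, 0) under max, adds 1 for thr0 → (6, 2, 0)
e9, invoked 16, takes VC(e1)=(0, 0, 1), VC(e10)=(6, 2, 0) under max, adds 1 for thr2 → (6, 2, 2)
target: VC(e7) = (4, 2, 0)

(4, 2, 0)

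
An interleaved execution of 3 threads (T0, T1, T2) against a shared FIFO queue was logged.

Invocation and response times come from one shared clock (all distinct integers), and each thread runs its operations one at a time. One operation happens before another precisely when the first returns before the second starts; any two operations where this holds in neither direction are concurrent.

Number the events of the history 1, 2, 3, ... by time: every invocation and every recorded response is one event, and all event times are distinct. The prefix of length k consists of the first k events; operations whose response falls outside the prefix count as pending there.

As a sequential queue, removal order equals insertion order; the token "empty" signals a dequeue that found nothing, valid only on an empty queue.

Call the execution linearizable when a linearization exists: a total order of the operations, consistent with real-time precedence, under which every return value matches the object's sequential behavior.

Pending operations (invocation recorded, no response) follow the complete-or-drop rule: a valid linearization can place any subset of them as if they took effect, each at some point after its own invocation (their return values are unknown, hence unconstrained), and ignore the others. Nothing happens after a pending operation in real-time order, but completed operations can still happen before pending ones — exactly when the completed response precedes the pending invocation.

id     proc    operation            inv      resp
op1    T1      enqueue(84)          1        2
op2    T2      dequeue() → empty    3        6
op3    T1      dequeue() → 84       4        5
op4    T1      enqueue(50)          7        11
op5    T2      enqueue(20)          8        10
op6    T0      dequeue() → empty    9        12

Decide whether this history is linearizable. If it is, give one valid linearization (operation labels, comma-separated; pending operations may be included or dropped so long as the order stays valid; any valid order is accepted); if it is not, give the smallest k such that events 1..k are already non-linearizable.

step 1: op1 enqueue(84) — queue <84>
step 2: op3 dequeue() → 84 — queue <>
step 3: op2 dequeue() → empty — queue <>
step 4: op6 dequeue() → empty — queue <>
step 5: op4 enqueue(50) — queue <50>
step 6: op5 enqueue(20) — queue <50,20>

linearizable — witness: op1, op3, op2, op6, op4, op5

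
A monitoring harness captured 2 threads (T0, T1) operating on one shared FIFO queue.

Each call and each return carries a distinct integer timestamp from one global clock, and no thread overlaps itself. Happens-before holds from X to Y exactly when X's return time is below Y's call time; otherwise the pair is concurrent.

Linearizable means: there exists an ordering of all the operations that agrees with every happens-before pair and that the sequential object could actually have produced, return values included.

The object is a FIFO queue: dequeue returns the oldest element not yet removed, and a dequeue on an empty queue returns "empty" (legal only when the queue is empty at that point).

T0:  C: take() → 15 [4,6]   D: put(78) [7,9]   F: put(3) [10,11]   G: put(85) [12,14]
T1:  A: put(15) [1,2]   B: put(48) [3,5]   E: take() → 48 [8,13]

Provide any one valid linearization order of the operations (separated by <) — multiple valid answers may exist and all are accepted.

1. A put(15), leaving queue <15>
2. B put(48), leaving queue <15,48>
3. C take() → 15, leaving queue <48>
4. D put(78), leaving queue <48,78>
5. E take() → 48, leaving queue <78>
6. F put(3), leaving queue <78,3>
7. G put(85), leaving queue <78,3,85>

A < B < C < D < E < F < G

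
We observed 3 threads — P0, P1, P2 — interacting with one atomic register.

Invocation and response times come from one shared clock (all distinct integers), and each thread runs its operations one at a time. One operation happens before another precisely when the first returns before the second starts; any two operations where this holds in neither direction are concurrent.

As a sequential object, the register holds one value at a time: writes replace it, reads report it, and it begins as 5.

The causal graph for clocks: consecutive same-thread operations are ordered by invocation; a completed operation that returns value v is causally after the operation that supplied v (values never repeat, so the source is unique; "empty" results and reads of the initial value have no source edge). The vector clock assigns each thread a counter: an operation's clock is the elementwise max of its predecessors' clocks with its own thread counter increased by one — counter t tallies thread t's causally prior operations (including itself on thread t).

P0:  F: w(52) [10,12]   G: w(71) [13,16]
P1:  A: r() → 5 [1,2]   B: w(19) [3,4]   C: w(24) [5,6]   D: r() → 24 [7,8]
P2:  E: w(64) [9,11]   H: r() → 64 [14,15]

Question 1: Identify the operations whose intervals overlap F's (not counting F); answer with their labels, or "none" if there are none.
E

F runs from 10 to 12; window-overlapping ops are concurrent
A [1,2]: before
B [3,4]: before
C [5,6]: before
D [7,8]: before
E [9,11]: concurrent
G [13,16]: after
H [14,15]: after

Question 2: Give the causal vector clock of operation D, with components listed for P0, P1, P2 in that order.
(0, 4, 0)

E (invocation 9): nothing precedes it; P2's component alone gives (0, 0, 1)
A (invocation 1): nothing precedes it; P1's component alone gives (0, 1, 0)
F (invocation 10): nothing precedes it; P0's component alone gives (1, 0, 0)
H (invocation 14): componentwise max over VC(E)=(0, 0, 1), +1 at P2, giving (0, 0, 2)
B (invocation 3): componentwise max over VC(A)=(0, 1, 0), +1 at P1, giving (0, 2, 0)
G (invocation 13): componentwise max over VC(F)=(1, 0, 0), +1 at P0, giving (2, 0, 0)
C (invocation 5): componentwise max over VC(B)=(0, 2, 0), +1 at P1, giving (0, 3, 0)
D (invocation 7): componentwise max over VC(C)=(0, 3, 0), +1 at P1, giving (0, 4, 0)
target: VC(D) = (0, 4, 0)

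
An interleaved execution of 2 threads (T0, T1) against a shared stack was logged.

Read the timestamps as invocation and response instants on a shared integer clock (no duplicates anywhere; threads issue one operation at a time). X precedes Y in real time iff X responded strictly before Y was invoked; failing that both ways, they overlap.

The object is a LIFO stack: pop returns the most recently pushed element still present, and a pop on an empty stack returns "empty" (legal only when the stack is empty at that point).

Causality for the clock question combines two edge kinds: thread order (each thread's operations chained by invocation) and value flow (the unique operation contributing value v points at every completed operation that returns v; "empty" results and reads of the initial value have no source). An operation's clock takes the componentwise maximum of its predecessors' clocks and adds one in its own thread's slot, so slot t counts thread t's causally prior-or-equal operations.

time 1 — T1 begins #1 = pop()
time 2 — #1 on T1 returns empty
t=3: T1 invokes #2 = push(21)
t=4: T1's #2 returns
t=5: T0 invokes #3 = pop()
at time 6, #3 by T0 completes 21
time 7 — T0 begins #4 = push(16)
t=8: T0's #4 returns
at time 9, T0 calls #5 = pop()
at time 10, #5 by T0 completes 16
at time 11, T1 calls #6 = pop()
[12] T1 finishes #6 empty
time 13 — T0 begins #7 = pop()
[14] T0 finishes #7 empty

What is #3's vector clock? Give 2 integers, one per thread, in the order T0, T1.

root op #1, invoked 1: fresh clock plus T1's own tick → (0, 1)
from VC(#1)=(0, 1), #2 (invoked 3) maxes components and bumps T1 → (0, 2)
from VC(#2)=(0, 2), #6 (invoked 11) maxes components and bumps T1 → (0, 3)
from VC(#2)=(0, 2), #3 (invoked 5) maxes components and bumps T0 → (1, 2)
from VC(#3)=(1, 2), #4 (invoked 7) maxes components and bumps T0 → (2, 2)
from VC(#4)=(2, 2), #5 (invoked 9) maxes components and bumps T0 → (3, 2)
from VC(#5)=(3, 2), #7 (invoked 13) maxes components and bumps T0 → (4, 2)
target: VC(#3) = (1, 2)

(1, 2)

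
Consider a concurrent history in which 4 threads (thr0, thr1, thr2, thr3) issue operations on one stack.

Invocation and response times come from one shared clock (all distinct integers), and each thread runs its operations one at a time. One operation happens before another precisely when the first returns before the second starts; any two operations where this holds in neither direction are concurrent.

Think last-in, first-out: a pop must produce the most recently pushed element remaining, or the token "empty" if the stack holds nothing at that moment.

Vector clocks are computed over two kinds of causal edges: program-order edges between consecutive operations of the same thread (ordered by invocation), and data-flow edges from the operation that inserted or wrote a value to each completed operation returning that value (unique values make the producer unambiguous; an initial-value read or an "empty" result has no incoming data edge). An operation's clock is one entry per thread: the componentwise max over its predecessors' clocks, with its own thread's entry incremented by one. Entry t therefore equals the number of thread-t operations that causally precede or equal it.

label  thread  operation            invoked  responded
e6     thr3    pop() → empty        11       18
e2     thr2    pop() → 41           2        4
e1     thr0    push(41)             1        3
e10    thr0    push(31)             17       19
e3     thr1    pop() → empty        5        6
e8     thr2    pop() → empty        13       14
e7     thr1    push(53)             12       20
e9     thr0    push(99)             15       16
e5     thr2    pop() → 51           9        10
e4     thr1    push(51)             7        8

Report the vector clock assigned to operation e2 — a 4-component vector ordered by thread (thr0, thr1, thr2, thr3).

(1, 0, 1, 0)

e6 (invocation 11): nothing precedes it; thr3's component alone gives (0, 0, 0, 1)
e3 (invocation 5): nothing precedes it; thr1's component alone gives (0, 1, 0, 0)
e1 (invocation 1): nothing precedes it; thr0's component alone gives (1, 0, 0, 0)
merge at e4 (invoked 7): VC(e3)=(0, 1, 0, 0), own-thread bump on thr1 → (0, 2, 0, 0)
merge at e2 (invoked 2): VC(e1)=(1, 0, 0, 0), own-thread bump on thr2 → (1, 0, 1, 0)
merge at e9 (invoked 15): VC(e1)=(1, 0, 0, 0), own-thread bump on thr0 → (2, 0, 0, 0)
merge at e7 (invoked 12): VC(e4)=(0, 2, 0, 0), own-thread bump on thr1 → (0, 3, 0, 0)
merge at e10 (invoked 17): VC(e9)=(2, 0, 0, 0), own-thread bump on thr0 → (3, 0, 0, 0)
merge at e5 (invoked 9): VC(e2)=(1, 0, 1, 0), VC(e4)=(0, 2, 0, 0), own-thread bump on thr2 → (1, 2, 2, 0)
merge at e8 (invoked 13): VC(e5)=(1, 2, 2, 0), own-thread bump on thr2 → (1, 2, 3, 0)
target: VC(e2) = (1, 0, 1, 0)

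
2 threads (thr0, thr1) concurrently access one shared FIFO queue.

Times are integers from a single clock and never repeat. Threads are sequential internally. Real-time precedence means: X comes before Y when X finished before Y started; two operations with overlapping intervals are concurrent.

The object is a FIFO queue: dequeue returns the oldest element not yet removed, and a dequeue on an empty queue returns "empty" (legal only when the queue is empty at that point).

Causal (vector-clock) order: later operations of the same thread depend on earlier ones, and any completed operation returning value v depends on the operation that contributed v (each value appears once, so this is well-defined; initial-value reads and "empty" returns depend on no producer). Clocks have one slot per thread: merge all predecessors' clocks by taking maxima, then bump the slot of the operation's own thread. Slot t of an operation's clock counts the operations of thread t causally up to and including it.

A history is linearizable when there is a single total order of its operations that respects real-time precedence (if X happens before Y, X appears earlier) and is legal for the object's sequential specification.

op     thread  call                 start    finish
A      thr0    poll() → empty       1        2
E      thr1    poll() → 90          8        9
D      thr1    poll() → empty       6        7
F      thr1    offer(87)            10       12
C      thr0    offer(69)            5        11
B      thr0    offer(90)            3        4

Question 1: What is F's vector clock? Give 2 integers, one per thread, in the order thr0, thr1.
(2, 3)

invoked at 6, D has no predecessors; its own thr1 bump gives (0, 1)
invoked at 1, A has no predecessors; its own thr0 bump gives (1, 0)
VC(B, invoked at 3): max of VC(A)=(1, 0), then +1 on thread thr0 → (2, 0)
VC(C, invoked at 5): max of VC(B)=(2, 0), then +1 on thread thr0 → (3, 0)
VC(E, invoked at 8): max of VC(B)=(2, 0), VC(D)=(0, 1), then +1 on thread thr1 → (2, 2)
VC(F, invoked at 10): max of VC(E)=(2, 2), then +1 on thread thr1 → (2, 3)
target: VC(F) = (2, 3)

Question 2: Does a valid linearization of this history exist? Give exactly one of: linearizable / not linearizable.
not linearizable

cut after 6 events: linearizable; cut after 7 events (D responds, time 7): not linearizable
one real-time candidate order over the 3 completed operations — the FIFO queue replay rejects it
include/drop combinations of the 1 pending operation (C) were all tried; none helps
e.g. A, B, D (pending dropped): illegal at step 3, since D poll() → empty cannot apply there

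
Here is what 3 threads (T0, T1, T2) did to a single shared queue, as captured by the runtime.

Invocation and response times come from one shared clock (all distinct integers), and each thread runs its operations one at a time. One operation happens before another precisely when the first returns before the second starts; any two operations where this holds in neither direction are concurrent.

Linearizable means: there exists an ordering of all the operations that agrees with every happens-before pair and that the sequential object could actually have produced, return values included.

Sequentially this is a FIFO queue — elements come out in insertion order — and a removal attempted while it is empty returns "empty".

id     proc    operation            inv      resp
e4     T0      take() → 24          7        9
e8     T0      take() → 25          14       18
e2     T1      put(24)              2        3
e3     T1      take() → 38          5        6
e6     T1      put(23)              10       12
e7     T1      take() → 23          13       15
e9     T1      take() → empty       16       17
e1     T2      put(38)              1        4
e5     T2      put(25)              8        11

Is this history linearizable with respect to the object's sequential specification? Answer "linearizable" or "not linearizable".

linearizable

a witness: e1, e2, e3, e4, e5, e6, e8, e7, e9
1. e1 put(38), leaving queue <38>
2. e2 put(24), leaving queue <38,24>
3. e3 take() → 38, leaving queue <24>
4. e4 take() → 24, leaving queue <>
5. e5 put(25), leaving queue <25>
6. e6 put(23), leaving queue <25,23>
7. e8 take() → 25, leaving queue <23>
8. e7 take() → 23, leaving queue <>
9. e9 take() → empty, leaving queue <>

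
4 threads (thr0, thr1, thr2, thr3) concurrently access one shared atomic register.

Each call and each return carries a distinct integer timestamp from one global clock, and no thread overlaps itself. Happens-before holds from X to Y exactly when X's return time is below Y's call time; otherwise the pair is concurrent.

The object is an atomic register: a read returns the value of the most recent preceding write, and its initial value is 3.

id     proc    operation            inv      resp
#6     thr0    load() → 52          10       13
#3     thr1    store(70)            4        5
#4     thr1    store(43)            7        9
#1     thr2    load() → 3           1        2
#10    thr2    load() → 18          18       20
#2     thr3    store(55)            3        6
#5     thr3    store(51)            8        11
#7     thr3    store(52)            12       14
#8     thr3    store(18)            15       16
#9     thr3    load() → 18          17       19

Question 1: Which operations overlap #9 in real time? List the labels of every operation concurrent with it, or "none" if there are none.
Answer: #10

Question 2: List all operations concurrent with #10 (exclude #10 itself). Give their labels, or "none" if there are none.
Answer: #9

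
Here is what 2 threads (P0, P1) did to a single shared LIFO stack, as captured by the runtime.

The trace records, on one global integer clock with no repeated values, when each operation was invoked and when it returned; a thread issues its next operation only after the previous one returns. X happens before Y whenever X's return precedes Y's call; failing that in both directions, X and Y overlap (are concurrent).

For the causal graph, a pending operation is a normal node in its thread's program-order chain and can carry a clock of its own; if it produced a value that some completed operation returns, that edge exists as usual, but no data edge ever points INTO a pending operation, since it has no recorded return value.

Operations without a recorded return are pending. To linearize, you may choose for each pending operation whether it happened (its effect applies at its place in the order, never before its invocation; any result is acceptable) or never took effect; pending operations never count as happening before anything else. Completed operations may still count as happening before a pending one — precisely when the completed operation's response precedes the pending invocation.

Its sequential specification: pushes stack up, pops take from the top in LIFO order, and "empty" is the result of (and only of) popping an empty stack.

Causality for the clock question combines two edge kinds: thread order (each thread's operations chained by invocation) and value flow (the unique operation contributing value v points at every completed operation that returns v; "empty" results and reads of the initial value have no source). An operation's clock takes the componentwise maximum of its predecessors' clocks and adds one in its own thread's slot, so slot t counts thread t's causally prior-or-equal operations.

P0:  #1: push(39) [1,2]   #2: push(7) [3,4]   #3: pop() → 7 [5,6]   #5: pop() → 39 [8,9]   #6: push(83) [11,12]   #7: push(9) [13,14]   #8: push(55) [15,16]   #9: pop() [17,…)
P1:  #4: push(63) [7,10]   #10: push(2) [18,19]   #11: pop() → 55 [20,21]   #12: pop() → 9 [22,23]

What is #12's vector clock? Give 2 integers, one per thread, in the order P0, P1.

(7, 4)

#4, invoked 7, has no incoming edges; only P1's bump applies → (0, 1)
#1, invoked 1, has no incoming edges; only P0's bump applies → (1, 0)
#10 (invocation 18): componentwise max over VC(#4)=(0, 1), +1 at P1, giving (0, 2)
#2 (invocation 3): componentwise max over VC(#1)=(1, 0), +1 at P0, giving (2, 0)
#3 (invocation 5): componentwise max over VC(#2)=(2, 0), +1 at P0, giving (3, 0)
#5 (invocation 8): componentwise max over VC(#1)=(1, 0), VC(#3)=(3, 0), +1 at P0, giving (4, 0)
#6 (invocation 11): componentwise max over VC(#5)=(4, 0), +1 at P0, giving (5, 0)
#7 (invocation 13): componentwise max over VC(#6)=(5, 0), +1 at P0, giving (6, 0)
#8 (invocation 15): componentwise max over VC(#7)=(6, 0), +1 at P0, giving (7, 0)
#9 (invocation 17): componentwise max over VC(#8)=(7, 0), +1 at P0, giving (8, 0)
#11 (invocation 20): componentwise max over VC(#8)=(7, 0), VC(#10)=(0, 2), +1 at P1, giving (7, 3)
#12 (invocation 22): componentwise max over VC(#7)=(6, 0), VC(#11)=(7, 3), +1 at P1, giving (7, 4)
target: VC(#12) = (7, 4)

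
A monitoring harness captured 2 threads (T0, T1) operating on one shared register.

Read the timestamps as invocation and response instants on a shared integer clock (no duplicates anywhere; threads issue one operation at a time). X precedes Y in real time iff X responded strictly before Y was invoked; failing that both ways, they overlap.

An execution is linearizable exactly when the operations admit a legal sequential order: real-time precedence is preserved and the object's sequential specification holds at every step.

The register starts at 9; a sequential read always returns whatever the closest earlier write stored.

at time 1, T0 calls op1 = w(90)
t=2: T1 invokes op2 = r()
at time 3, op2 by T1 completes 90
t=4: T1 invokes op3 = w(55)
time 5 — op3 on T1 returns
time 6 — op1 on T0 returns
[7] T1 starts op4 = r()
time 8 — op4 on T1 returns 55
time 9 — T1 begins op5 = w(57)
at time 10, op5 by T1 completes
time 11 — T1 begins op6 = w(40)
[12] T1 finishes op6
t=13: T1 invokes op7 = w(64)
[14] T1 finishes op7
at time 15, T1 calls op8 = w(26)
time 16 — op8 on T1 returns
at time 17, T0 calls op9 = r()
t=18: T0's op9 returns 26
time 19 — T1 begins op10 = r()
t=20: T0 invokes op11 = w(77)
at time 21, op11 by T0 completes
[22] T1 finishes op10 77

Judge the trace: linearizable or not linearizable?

witness order: op1, op2, op3, op4, op5, op6, op7, op8, op9, op11, op10
1. op1 w(90), leaving value 90
2. op2 r() → 90, leaving value 90
3. op3 w(55), leaving value 55
4. op4 r() → 55, leaving value 55
5. op5 w(57), leaving value 57
6. op6 w(40), leaving value 40
7. op7 w(64), leaving value 64
8. op8 w(26), leaving value 26
9. op9 r() → 26, leaving value 26
10. op11 w(77), leaving value 77
11. op10 r() → 77, leaving value 77

linearizable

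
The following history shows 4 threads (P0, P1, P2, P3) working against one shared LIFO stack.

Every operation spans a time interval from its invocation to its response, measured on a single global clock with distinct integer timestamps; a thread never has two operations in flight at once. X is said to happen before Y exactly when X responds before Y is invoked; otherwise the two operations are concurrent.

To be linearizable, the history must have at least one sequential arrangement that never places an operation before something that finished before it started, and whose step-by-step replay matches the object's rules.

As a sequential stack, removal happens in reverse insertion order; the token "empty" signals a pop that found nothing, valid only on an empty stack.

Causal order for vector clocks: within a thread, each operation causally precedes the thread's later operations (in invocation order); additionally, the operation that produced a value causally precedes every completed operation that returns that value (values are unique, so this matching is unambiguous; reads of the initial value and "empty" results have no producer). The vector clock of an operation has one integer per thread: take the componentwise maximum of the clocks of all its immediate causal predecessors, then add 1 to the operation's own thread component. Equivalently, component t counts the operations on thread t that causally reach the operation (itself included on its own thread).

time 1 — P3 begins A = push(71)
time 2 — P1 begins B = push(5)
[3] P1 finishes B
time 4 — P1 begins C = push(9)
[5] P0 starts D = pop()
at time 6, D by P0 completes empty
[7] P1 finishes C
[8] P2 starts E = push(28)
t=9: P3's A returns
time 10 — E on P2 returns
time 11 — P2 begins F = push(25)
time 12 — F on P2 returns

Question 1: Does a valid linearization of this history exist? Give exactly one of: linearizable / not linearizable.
events 1..5 are fine; event 6 — the response of D at time 6 — makes the prefix non-linearizable
the completed operations (2 total) allow one real-time order; the LIFO stack replay rejects it
every completion of the 2 pending operations (A, C) was checked; none linearizes
for example B, D (pending dropped) fails at step 2: D pop() → empty is not legal there

not linearizable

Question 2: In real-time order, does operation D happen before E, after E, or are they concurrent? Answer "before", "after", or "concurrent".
Answer: before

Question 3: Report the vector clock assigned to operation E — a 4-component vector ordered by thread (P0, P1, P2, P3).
Answer: (0, 0, 1, 0)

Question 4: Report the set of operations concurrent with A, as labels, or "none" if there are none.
Answer: B, C, D, E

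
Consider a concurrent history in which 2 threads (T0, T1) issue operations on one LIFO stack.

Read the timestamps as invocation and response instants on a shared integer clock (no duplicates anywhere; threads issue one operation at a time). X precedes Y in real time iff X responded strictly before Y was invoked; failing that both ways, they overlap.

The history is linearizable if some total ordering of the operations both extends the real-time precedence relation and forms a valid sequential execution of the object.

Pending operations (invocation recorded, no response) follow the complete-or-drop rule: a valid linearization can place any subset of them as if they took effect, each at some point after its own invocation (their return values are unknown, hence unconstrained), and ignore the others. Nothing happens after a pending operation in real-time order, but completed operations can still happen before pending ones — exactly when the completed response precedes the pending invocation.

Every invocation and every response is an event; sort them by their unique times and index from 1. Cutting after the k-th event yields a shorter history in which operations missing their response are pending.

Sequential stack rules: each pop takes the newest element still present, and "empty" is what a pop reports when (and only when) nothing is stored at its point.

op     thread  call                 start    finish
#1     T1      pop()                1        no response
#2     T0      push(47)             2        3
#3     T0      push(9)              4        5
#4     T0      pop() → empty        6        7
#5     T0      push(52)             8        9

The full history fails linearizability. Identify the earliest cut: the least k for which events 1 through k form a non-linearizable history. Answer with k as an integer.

7

events 1..6 are still linearizable — one witness is #1, #2, #3:
1. #1 pop() (pending, included), leaving stack <>
2. #2 push(47), leaving stack <47>
3. #3 push(9), leaving stack <47,9>
event 7 — #4's response, time 7 — after it, nothing linearizes
no escape via the 1 pending operation (#1): every completion choice fails
take #2, #3, #4 (pending dropped): step 3 already fails, because #4 pop() → empty cannot occur there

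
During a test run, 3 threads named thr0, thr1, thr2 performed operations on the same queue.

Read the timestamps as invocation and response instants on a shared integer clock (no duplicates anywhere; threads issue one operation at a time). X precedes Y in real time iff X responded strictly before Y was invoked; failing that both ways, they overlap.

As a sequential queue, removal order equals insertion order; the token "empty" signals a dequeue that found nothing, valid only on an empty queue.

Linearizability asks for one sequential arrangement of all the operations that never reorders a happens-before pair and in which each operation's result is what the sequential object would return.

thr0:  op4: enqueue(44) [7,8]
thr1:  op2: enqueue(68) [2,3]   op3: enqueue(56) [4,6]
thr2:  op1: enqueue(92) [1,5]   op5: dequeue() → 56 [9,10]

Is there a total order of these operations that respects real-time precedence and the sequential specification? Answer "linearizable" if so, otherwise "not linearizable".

not linearizable

cut after 9 events: linearizable; cut after 10 events (op5 responds, time 10): not linearizable
real-time-consistent orders of the 5 completed operations: 3 — all fail the queue replay
sample order op1, op2, op3, op4, op5 stalls at step 5 — op5 dequeue() → 56 has no legal effect
sample order op2, op1, op3, op4, op5 stalls at step 5 — op5 dequeue() → 56 has no legal effect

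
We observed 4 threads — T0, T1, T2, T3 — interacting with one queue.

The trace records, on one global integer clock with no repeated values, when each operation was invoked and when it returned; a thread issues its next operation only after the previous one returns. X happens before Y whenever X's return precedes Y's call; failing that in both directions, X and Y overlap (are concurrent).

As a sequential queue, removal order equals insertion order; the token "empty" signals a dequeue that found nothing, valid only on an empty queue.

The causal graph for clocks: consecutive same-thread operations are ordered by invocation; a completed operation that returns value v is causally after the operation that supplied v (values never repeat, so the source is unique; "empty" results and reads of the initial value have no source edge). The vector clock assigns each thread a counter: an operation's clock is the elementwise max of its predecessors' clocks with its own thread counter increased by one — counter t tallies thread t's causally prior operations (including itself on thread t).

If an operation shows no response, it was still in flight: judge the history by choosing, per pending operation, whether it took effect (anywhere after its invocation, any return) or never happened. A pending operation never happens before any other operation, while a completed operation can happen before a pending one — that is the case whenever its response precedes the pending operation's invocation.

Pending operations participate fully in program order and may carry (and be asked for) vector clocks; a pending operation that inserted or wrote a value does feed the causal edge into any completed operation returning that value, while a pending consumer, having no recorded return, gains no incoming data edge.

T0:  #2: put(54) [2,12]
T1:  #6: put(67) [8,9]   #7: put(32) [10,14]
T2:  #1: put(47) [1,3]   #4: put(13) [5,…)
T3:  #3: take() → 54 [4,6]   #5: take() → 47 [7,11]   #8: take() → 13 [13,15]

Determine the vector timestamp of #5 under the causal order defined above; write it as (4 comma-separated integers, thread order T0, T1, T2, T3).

no predecessors for #1 (invoked 1): T2 increments from zero → (0, 0, 1, 0)
no predecessors for #6 (invoked 8): T1 increments from zero → (0, 1, 0, 0)
no predecessors for #2 (invoked 2): T0 increments from zero → (1, 0, 0, 0)
VC(#4, invoked at 5): max of VC(#1)=(0, 0, 1, 0), then +1 on thread T2 → (0, 0, 2, 0)
VC(#7, invoked at 10): max of VC(#6)=(0, 1, 0, 0), then +1 on thread T1 → (0, 2, 0, 0)
VC(#3, invoked at 4): max of VC(#2)=(1, 0, 0, 0), then +1 on thread T3 → (1, 0, 0, 1)
VC(#5, invoked at 7): max of VC(#1)=(0, 0, 1, 0), VC(#3)=(1, 0, 0, 1), then +1 on thread T3 → (1, 0, 1, 2)
VC(#8, invoked at 13): max of VC(#4)=(0, 0, 2, 0), VC(#5)=(1, 0, 1, 2), then +1 on thread T3 → (1, 0, 2, 3)
target: VC(#5) = (1, 0, 1, 2)

(1, 0, 1, 2)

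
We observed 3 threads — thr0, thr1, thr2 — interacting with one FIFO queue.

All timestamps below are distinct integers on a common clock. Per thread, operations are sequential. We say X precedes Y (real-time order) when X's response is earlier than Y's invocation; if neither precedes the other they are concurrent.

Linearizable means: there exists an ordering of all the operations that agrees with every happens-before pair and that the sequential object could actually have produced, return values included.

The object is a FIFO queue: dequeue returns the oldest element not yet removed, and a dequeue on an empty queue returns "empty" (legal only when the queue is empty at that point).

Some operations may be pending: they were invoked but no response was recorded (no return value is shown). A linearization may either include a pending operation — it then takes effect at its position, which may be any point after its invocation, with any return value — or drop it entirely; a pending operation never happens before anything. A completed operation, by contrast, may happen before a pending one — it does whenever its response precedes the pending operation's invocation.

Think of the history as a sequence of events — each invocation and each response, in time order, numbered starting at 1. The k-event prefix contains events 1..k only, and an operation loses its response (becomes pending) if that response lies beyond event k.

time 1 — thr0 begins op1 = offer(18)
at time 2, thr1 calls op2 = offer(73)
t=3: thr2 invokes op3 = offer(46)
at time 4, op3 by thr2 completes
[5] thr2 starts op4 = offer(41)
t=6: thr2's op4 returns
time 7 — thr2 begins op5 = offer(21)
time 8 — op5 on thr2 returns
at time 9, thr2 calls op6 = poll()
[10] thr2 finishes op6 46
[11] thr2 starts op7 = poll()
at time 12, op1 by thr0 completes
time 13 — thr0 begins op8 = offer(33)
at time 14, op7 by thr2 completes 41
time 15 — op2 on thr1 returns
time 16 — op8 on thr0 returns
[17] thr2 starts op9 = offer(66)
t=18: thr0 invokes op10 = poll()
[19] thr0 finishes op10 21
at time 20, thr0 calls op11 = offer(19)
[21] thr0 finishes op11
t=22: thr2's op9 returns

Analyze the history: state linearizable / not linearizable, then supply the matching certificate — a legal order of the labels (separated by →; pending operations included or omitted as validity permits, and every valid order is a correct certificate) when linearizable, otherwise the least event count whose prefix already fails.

linearizable — witness: op3 → op4 → op5 → op1 → op2 → op6 → op7 → op8 → op9 → op10 → op11

step 1: op3 offer(46) — queue <46>
step 2: op4 offer(41) — queue <46,41>
step 3: op5 offer(21) — queue <46,41,21>
step 4: op1 offer(18) — queue <46,41,21,18>
step 5: op2 offer(73) — queue <46,41,21,18,73>
step 6: op6 poll() → 46 — queue <41,21,18,73>
step 7: op7 poll() → 41 — queue <21,18,73>
step 8: op8 offer(33) — queue <21,18,73,33>
step 9: op9 offer(66) — queue <21,18,73,33,66>
step 10: op10 poll() → 21 — queue <18,73,33,66>
step 11: op11 offer(19) — queue <18,73,33,66,19>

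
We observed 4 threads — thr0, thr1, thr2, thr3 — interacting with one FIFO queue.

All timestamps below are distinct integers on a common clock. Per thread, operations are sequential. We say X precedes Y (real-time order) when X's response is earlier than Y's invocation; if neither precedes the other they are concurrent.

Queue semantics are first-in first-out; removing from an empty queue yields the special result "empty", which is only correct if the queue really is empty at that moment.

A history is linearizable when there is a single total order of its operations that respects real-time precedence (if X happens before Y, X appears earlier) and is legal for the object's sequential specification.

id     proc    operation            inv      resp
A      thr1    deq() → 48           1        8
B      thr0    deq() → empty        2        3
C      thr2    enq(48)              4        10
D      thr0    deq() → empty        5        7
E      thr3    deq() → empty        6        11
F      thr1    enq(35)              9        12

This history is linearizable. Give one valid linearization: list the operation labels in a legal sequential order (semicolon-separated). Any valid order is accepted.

B; C; A; D; E; F

after step 1 (B deq() → empty): queue <>
after step 2 (C enq(48)): queue <48>
after step 3 (A deq() → 48): queue <>
after step 4 (D deq() → empty): queue <>
after step 5 (E deq() → empty): queue <>
after step 6 (F enq(35)): queue <35>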